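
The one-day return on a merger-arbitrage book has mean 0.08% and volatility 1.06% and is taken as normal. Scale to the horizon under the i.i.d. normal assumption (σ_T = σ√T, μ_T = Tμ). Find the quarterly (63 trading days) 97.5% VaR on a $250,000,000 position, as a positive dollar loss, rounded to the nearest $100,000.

$28,600,000

At 97.5%, z = 1.960.
σ_{63d} = 1.06% × √63 = 8.413%; μ_{63d} = 63 × 0.08% = 5.040%.
VaR = −(5.040%) + 1.960 × 8.413% = 11.449%.
On $250,000,000: 0.11449 × $250,000,000 = $28,622,500.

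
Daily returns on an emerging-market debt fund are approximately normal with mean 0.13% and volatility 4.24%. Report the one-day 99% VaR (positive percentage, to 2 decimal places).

9.73%

At 99% one-sided, z = 2.326.
VaR = −μ + z·σ = −(0.13%) + 2.326 × 4.24% = 9.732%.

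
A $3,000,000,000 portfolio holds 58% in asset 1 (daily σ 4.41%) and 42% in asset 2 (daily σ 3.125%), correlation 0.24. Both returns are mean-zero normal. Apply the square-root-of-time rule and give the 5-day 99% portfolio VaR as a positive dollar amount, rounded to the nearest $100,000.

σ_p = √(0.58²·4.41² + 0.42²·3.125² + 2·0.24·0.58·0.42·4.41·3.125) = 3.143%.
σ_{5d} = 3.143% × √5 = 7.028%.
z(99%) = 2.326.
VaR = 2.326 × 7.028% = 16.347%; on $3,000,000,000 that is $490,410,000.

$490,400,000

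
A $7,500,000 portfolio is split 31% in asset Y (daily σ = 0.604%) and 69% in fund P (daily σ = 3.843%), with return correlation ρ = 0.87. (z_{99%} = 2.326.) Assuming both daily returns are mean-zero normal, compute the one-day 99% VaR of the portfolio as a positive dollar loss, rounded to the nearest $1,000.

σ_p² = 0.31²·0.604² + 0.69²·3.843² + 2·0.87·0.31·0.69·0.604·3.843 = 7.9303 (%²).
σ_p = √7.9303 = 2.816%.
VaR = 2.326 × 2.816% = 6.550%; on $7,500,000 that is $491,250.

$491,000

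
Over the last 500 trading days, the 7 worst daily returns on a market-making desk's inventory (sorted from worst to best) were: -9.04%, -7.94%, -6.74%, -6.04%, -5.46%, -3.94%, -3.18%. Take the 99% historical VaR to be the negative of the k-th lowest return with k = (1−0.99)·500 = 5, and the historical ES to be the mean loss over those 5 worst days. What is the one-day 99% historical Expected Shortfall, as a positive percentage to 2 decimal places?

The 5 worst returns sum to -35.22%.
ES = −(-35.22%) / 5 = 7.044% ≈ 7.04%.

7.04%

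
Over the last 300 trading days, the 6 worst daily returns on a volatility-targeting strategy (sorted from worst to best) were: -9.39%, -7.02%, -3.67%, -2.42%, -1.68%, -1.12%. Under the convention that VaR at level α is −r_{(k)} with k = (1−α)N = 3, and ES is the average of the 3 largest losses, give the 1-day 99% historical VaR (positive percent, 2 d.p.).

3.67%

k = 3; the 3rd lowest return is -3.67%, so VaR = 3.67%.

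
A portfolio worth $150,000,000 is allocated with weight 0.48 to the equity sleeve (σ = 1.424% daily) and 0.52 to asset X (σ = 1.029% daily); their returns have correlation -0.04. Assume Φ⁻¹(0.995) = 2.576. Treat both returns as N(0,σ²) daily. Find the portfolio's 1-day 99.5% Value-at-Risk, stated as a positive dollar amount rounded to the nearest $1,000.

σ_p² = 0.48²·1.424² + 0.52²·1.029² + 2·-0.04·0.48·0.52·1.424·1.029 = 0.7243 (%²).
σ_p = √0.7243 = 0.851%.
VaR = 2.576 × 0.851% = 2.192%; on $150,000,000 that is $3,288,000.

$3,288,000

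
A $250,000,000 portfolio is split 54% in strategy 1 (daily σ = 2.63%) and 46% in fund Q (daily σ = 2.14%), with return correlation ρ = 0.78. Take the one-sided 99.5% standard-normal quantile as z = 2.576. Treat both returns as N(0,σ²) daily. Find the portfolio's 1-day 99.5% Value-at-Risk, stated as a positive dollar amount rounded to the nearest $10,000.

$14,640,000

σ_p² = 0.54²·2.63² + 0.46²·2.14² + 2·0.78·0.54·0.46·2.63·2.14 = 5.1670 (%²).
σ_p = √5.1670 = 2.273%.
VaR = 2.576 × 2.273% = 5.855%; on $250,000,000 that is $14,637,500.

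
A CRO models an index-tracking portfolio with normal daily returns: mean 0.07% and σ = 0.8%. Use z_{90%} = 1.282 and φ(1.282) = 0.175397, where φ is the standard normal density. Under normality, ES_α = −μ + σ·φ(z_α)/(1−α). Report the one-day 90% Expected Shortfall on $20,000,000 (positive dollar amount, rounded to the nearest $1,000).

$267,000

Tail multiplier: φ(z)/(1−α) = 0.175397 / 0.1 = 1.754.
ES = −(0.07%) + 0.8% × 1.754 = 1.333%.
On $20,000,000: 0.01333 × $20,000,000 = $266,600.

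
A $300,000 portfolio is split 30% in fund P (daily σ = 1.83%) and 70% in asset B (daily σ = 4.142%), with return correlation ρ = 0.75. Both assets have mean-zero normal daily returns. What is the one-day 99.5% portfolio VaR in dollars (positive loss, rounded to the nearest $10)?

$25,740

σ_p² = 0.3²·1.83² + 0.7²·4.142² + 2·0.75·0.3·0.7·1.83·4.142 = 11.0956 (%²).
σ_p = √11.0956 = 3.331%.
At 99.5%, z = 2.576.
VaR = 2.576 × 3.331% = 8.581%; on $300,000 that is $25,743.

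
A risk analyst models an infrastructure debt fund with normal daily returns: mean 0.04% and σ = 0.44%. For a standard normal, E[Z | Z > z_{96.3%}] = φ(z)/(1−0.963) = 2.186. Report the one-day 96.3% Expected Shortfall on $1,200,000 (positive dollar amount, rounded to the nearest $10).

ES = −(0.04%) + 0.44% × 2.186 = 0.922%.
On $1,200,000: 0.00922 × $1,200,000 = $11,064.

$11,060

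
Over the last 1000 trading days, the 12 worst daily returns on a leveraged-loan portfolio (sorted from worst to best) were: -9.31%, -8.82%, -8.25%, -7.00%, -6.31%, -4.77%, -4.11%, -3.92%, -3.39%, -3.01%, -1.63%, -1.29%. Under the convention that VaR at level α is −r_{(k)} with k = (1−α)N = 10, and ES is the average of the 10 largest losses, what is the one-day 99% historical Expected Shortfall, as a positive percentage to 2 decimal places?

5.89%

The 10 worst returns sum to -58.89%.
ES = −(-58.89%) / 10 = 5.889% ≈ 5.89%.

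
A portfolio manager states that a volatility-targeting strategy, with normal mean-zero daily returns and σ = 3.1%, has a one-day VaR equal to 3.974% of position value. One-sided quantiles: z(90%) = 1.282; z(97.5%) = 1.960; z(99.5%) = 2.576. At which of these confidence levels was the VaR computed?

90%

Implied z = VaR/σ = 3.974 / 3.1 = 1.282.
This matches z(90%) = 1.282.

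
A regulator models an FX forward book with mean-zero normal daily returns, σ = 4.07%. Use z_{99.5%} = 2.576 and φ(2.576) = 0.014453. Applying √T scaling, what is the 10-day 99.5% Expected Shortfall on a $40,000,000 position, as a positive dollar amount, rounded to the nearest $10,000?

σ_{10d} = 4.07% × √10 = 12.870%.
ES multiplier = φ(z)/(1−α) = 0.014453/0.005 = 2.891.
ES = 12.870% × 2.891 = 37.207%; on $40,000,000: $14,882,800.

$14,880,000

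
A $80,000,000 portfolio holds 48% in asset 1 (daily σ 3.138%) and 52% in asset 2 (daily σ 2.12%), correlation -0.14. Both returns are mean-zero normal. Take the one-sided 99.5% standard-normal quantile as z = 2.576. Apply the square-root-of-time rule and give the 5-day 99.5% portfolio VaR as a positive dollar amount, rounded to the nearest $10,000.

σ_p = √(0.48²·3.138² + 0.52²·2.12² + 2·-0.14·0.48·0.52·3.138·2.12) = 1.738%.
σ_{5d} = 1.738% × √5 = 3.886%.
VaR = 2.576 × 3.886% = 10.010%; on $80,000,000 that is $8,008,000.

$8,010,000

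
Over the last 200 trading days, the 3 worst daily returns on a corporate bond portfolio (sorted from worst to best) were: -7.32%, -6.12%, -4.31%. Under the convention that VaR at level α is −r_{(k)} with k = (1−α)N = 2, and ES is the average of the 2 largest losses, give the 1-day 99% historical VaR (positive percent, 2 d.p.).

6.12%

k = 2; the 2nd lowest return is -6.12%, so VaR = 6.12%.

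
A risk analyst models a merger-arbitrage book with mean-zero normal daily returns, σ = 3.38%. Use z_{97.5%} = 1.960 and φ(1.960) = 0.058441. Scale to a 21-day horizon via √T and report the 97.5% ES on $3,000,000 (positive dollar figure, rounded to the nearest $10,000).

σ_{21d} = 3.38% × √21 = 15.489%.
ES multiplier = φ(z)/(1−α) = 0.058441/0.025 = 2.338.
ES = 15.489% × 2.338 = 36.213%; on $3,000,000: $1,086,390.

$1,090,000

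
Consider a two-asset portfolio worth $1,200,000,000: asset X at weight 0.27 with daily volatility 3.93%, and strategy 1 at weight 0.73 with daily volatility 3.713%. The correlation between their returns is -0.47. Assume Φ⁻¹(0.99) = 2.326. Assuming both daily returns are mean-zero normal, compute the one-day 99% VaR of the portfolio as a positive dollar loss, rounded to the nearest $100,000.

$67,000,000

σ_p² = 0.27²·3.93² + 0.73²·3.713² + 2·-0.47·0.27·0.73·3.93·3.713 = 5.7692 (%²).
σ_p = √5.7692 = 2.402%.
VaR = 2.326 × 2.402% = 5.587%; on $1,200,000,000 that is $67,044,000.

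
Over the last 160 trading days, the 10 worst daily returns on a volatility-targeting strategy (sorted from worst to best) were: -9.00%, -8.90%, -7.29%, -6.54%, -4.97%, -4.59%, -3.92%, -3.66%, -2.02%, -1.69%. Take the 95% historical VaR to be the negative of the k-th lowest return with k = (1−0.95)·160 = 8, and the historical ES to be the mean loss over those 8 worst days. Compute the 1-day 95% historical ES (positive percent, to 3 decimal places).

6.109%

The 8 worst returns sum to -48.87%.
ES = −(-48.87%) / 8 = 6.10875% ≈ 6.109%.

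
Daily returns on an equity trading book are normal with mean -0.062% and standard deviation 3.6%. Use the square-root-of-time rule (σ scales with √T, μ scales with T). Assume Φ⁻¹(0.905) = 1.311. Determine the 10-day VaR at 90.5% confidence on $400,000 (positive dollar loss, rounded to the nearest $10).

σ_{10d} = 3.6% × √10 = 11.384%; μ_{10d} = 10 × -0.062% = -0.620%.
VaR = −(-0.620%) + 1.311 × 11.384% = 15.544%.
On $400,000: 0.15544 × $400,000 = $62,176.

$62,180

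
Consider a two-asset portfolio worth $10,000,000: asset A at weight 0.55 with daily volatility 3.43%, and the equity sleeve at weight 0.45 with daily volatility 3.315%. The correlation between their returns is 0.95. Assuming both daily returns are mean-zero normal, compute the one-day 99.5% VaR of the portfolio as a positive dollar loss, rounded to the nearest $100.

σ_p² = 0.55²·3.43² + 0.45²·3.315² + 2·0.95·0.55·0.45·3.43·3.315 = 11.1312 (%²).
σ_p = √11.1312 = 3.336%.
At 99.5%, z = 2.576.
VaR = 2.576 × 3.336% = 8.594%; on $10,000,000 that is $859,400.

$859,400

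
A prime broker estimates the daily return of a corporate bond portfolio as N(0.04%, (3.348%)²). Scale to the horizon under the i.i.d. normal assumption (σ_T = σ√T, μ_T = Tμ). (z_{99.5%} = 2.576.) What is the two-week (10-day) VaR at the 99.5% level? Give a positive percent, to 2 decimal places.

26.87%

σ_{10d} = 3.348% × √10 = 10.587%; μ_{10d} = 10 × 0.04% = 0.400%.
VaR = −(0.400%) + 2.576 × 10.587% = 26.872%.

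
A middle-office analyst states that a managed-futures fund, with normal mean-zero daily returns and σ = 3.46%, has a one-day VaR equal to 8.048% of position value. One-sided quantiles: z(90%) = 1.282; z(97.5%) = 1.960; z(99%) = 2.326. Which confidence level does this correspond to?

Implied z = VaR/σ = 8.048 / 3.46 = 2.326.
This matches z(99%) = 2.326.

99%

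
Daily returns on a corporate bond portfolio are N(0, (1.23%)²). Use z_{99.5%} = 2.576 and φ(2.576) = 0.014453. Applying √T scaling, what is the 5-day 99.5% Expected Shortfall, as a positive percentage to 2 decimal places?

σ_{5d} = 1.23% × √5 = 2.750%.
ES multiplier = φ(z)/(1−α) = 0.014453/0.005 = 2.891.
ES = 2.750% × 2.891 = 7.950%.

7.95%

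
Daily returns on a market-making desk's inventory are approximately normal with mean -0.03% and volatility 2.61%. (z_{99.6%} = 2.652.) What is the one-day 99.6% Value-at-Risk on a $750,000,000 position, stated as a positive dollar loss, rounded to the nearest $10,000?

VaR = −μ + z·σ = −(-0.03%) + 2.652 × 2.61% = 6.952%.
On $750,000,000: 0.06952 × $750,000,000 = $52,140,000.

$52,140,000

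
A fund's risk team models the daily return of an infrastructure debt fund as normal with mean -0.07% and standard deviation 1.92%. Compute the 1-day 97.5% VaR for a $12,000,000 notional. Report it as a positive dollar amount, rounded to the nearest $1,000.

At 97.5% one-sided, z = 1.960.
VaR = −μ + z·σ = −(-0.07%) + 1.960 × 1.92% = 3.833%.
On $12,000,000: 0.03833 × $12,000,000 = $459,960.

$460,000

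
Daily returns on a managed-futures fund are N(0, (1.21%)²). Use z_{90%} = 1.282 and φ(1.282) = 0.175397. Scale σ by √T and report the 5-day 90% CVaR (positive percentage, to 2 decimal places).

σ_{5d} = 1.21% × √5 = 2.706%.
ES multiplier = φ(z)/(1−α) = 0.175397/0.1 = 1.754.
ES = 2.706% × 1.754 = 4.746%.

4.75%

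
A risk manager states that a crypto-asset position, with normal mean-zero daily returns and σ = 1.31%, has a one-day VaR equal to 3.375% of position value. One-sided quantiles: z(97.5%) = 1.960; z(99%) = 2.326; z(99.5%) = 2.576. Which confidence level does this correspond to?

Implied z = VaR/σ = 3.375 / 1.31 = 2.576.
This matches z(99.5%) = 2.576.

99.5%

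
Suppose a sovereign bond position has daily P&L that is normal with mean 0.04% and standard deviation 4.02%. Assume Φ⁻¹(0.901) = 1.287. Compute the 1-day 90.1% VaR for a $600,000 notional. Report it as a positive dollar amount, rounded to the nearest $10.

VaR = −μ + z·σ = −(0.04%) + 1.287 × 4.02% = 5.134%.
On $600,000: 0.05134 × $600,000 = $30,804.

$30,800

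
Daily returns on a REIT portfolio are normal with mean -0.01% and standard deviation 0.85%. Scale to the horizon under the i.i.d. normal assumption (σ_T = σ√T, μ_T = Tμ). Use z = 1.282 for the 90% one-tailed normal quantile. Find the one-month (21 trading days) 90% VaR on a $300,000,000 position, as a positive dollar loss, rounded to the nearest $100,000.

$15,600,000

σ_{21d} = 0.85% × √21 = 3.895%; μ_{21d} = 21 × -0.01% = -0.210%.
VaR = −(-0.210%) + 1.282 × 3.895% = 5.203%.
On $300,000,000: 0.05203 × $300,000,000 = $15,609,000.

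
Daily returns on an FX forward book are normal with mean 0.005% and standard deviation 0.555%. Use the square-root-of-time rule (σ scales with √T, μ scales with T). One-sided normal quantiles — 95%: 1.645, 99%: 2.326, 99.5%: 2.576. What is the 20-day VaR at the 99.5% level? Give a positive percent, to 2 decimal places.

σ_{20d} = 0.555% × √20 = 2.482%; μ_{20d} = 20 × 0.005% = 0.100%.
VaR = −(0.100%) + 2.576 × 2.482% = 6.294%.

6.29%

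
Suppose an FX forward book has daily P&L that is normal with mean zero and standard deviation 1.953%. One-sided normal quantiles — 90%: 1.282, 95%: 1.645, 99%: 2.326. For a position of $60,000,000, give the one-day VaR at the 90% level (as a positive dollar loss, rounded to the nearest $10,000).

VaR = z·σ = 1.282 × 1.953% = 2.504%.
On $60,000,000: 0.02504 × $60,000,000 = $1,502,400.

$1,500,000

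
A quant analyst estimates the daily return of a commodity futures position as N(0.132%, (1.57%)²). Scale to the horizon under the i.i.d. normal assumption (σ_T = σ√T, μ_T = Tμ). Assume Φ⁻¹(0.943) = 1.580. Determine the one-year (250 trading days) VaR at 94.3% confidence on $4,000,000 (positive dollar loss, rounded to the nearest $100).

$248,900

σ_{250d} = 1.57% × √250 = 24.824%; μ_{250d} = 250 × 0.132% = 33.000%.
VaR = −(33.000%) + 1.580 × 24.824% = 6.222%.
On $4,000,000: 0.06222 × $4,000,000 = $248,880.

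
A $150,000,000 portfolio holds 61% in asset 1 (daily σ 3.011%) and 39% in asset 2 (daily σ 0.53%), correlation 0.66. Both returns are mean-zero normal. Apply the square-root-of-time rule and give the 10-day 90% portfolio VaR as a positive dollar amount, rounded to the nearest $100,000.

$12,000,000

σ_p = √(0.61²·3.011² + 0.39²·0.53² + 2·0.66·0.61·0.39·3.011·0.53) = 1.979%.
σ_{10d} = 1.979% × √10 = 6.258%.
z(90%) = 1.282.
VaR = 1.282 × 6.258% = 8.023%; on $150,000,000 that is $12,034,500.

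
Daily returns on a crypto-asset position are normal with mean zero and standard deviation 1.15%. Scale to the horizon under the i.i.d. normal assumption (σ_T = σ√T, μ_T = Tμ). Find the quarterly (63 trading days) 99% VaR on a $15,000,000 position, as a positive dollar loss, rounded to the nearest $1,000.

At 99%, z = 2.326.
σ_{63d} = 1.15% × √63 = 9.128%.
VaR = 2.326 × 9.128% = 21.232%.
On $15,000,000: 0.21232 × $15,000,000 = $3,184,800.

$3,185,000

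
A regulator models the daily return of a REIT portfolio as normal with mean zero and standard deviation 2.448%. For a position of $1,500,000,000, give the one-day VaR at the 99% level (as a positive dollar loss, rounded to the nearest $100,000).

$85,400,000

At 99% one-sided, z = 2.326.
VaR = z·σ = 2.326 × 2.448% = 5.694%.
On $1,500,000,000: 0.05694 × $1,500,000,000 = $85,410,000.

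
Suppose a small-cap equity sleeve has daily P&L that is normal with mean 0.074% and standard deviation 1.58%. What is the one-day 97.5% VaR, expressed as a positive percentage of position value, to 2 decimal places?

At 97.5% one-sided, z = 1.960.
VaR = −μ + z·σ = −(0.074%) + 1.960 × 1.58% = 3.023%.

3.02%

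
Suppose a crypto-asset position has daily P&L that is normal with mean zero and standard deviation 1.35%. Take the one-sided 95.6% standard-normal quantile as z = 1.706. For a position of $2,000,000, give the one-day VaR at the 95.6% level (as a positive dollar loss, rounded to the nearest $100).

$46,100

VaR = z·σ = 1.706 × 1.35% = 2.303%.
On $2,000,000: 0.02303 × $2,000,000 = $46,060.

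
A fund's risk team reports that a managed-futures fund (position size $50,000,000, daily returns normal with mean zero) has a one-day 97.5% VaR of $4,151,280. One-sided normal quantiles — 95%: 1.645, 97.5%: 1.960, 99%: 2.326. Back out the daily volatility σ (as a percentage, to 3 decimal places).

VaR as a fraction: $4,151,280 / $50,000,000 = 8.303%.
σ = VaR / z = 8.303% / 1.960 = 4.236%.

4.236%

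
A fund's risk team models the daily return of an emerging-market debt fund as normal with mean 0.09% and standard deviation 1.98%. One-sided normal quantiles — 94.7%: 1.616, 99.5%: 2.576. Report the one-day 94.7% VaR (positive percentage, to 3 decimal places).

VaR = −μ + z·σ = −(0.09%) + 1.616 × 1.98% = 3.110%.

3.110%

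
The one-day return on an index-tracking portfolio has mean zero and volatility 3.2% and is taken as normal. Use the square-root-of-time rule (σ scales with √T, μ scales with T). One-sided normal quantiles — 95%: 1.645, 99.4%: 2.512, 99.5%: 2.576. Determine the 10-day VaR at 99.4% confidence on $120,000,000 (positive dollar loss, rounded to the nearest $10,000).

$30,500,000

σ_{10d} = 3.2% × √10 = 10.119%.
VaR = 2.512 × 10.119% = 25.419%.
On $120,000,000: 0.25419 × $120,000,000 = $30,502,800.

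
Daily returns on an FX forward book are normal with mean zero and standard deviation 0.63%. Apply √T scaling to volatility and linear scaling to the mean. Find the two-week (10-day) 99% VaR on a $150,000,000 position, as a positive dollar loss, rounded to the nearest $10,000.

$6,950,000

At 99%, z = 2.326.
σ_{10d} = 0.63% × √10 = 1.992%.
VaR = 2.326 × 1.992% = 4.633%.
On $150,000,000: 0.04633 × $150,000,000 = $6,949,500.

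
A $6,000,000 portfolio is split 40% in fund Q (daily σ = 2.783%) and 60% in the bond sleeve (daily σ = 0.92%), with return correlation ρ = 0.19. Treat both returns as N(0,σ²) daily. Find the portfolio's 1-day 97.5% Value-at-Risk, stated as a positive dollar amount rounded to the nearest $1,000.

$157,000

σ_p² = 0.4²·2.783² + 0.6²·0.92² + 2·0.19·0.4·0.6·2.783·0.92 = 1.7774 (%²).
σ_p = √1.7774 = 1.333%.
At 97.5%, z = 1.960.
VaR = 1.960 × 1.333% = 2.613%; on $6,000,000 that is $156,780.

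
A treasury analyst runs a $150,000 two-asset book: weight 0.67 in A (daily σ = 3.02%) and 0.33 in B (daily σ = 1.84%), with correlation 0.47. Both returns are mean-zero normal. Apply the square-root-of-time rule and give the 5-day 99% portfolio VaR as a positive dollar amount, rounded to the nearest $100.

σ_p = √(0.67²·3.02² + 0.33²·1.84² + 2·0.47·0.67·0.33·3.02·1.84) = 2.370%.
σ_{5d} = 2.370% × √5 = 5.299%.
z(99%) = 2.326.
VaR = 2.326 × 5.299% = 12.325%; on $150,000 that is $18,488.

$18,500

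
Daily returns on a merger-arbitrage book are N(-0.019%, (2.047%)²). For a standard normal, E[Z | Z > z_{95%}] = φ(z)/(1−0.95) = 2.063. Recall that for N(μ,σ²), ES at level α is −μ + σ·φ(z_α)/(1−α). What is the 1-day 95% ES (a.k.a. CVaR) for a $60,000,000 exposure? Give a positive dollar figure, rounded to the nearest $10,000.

$2,550,000

ES = −(-0.019%) + 2.047% × 2.063 = 4.242%.
On $60,000,000: 0.04242 × $60,000,000 = $2,545,200.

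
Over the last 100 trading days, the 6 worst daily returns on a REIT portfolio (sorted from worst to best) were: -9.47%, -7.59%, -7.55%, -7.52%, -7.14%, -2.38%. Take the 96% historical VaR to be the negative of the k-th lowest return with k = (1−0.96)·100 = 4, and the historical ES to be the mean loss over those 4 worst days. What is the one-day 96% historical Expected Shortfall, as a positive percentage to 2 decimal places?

The 4 worst returns sum to -32.13%.
ES = −(-32.13%) / 4 = 8.0325% ≈ 8.03%.

8.03%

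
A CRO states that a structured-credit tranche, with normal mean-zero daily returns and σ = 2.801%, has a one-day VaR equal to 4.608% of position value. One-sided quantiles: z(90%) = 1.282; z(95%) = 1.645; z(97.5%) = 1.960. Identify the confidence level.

Implied z = VaR/σ = 4.608 / 2.801 = 1.645.
This matches z(95%) = 1.645.

95%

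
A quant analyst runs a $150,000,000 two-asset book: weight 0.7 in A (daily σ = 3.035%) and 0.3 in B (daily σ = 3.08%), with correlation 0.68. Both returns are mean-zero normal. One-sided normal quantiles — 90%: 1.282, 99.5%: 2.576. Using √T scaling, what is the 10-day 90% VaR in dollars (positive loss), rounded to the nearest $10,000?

$17,240,000

σ_p = √(0.7²·3.035² + 0.3²·3.08² + 2·0.68·0.7·0.3·3.035·3.08) = 2.835%.
σ_{10d} = 2.835% × √10 = 8.965%.
VaR = 1.282 × 8.965% = 11.493%; on $150,000,000 that is $17,239,500.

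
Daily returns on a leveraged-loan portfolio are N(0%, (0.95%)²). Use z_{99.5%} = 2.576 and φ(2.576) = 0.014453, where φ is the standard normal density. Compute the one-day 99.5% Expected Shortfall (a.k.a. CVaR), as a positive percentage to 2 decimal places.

Tail multiplier: φ(z)/(1−α) = 0.014453 / 0.005 = 2.891.
ES = 0.95% × 2.891 = 2.746%.

2.75%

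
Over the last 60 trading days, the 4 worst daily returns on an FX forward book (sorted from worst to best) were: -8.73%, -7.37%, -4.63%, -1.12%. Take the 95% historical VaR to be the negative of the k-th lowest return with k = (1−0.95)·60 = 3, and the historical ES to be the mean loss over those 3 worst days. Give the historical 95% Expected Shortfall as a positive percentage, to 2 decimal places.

6.91%

The 3 worst returns sum to -20.73%.
ES = −(-20.73%) / 3 = 6.91%.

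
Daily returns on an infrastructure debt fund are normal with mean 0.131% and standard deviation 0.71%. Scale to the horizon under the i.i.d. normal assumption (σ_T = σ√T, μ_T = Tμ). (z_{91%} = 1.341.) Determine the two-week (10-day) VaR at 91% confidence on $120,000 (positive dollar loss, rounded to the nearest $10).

$2,040

σ_{10d} = 0.71% × √10 = 2.245%; μ_{10d} = 10 × 0.131% = 1.310%.
VaR = −(1.310%) + 1.341 × 2.245% = 1.701%.
On $120,000: 0.01701 × $120,000 = $2,041.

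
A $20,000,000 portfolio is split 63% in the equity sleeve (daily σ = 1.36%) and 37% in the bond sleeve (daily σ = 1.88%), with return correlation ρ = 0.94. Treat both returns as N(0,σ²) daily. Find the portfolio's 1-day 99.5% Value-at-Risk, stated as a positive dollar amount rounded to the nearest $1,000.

σ_p² = 0.63²·1.36² + 0.37²·1.88² + 2·0.94·0.63·0.37·1.36·1.88 = 2.3384 (%²).
σ_p = √2.3384 = 1.529%.
At 99.5%, z = 2.576.
VaR = 2.576 × 1.529% = 3.939%; on $20,000,000 that is $787,800.

$788,000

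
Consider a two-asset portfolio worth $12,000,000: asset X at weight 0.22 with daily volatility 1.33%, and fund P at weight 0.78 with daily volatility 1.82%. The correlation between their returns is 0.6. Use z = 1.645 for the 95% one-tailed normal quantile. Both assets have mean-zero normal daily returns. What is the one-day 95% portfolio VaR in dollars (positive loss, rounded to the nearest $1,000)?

$318,000

σ_p² = 0.22²·1.33² + 0.78²·1.82² + 2·0.6·0.22·0.78·1.33·1.82 = 2.5993 (%²).
σ_p = √2.5993 = 1.612%.
VaR = 1.645 × 1.612% = 2.652%; on $12,000,000 that is $318,240.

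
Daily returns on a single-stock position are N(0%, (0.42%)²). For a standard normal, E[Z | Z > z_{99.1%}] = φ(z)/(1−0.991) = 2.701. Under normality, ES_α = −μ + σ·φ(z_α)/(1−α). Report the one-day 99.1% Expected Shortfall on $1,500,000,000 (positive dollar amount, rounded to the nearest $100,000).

$17,000,000

ES = 0.42% × 2.701 = 1.134%.
On $1,500,000,000: 0.01134 × $1,500,000,000 = $17,010,000.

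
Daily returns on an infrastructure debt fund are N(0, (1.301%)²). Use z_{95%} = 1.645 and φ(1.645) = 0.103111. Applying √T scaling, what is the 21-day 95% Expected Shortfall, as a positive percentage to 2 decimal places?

σ_{21d} = 1.301% × √21 = 5.962%.
ES multiplier = φ(z)/(1−α) = 0.103111/0.05 = 2.062.
ES = 5.962% × 2.062 = 12.294%.

12.29%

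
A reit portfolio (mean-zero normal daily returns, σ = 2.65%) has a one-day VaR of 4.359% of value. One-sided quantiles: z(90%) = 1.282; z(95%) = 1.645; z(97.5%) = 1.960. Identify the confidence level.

95%

Implied z = VaR/σ = 4.359 / 2.65 = 1.645.
This matches z(95%) = 1.645.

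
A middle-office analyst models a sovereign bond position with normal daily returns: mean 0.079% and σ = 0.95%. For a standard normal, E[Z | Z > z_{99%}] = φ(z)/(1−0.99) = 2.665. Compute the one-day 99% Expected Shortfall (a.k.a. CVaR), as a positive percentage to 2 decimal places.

ES = −(0.079%) + 0.95% × 2.665 = 2.453%.

2.45%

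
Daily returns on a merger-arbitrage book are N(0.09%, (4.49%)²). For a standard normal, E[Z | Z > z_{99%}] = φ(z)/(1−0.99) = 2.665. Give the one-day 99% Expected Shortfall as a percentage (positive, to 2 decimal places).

ES = −(0.09%) + 4.49% × 2.665 = 11.876%.

11.88%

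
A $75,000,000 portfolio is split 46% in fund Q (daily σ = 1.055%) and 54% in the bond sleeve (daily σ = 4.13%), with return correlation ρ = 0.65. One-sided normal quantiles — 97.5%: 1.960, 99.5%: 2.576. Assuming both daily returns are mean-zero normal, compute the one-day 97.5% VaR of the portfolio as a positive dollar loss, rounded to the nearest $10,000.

σ_p² = 0.46²·1.055² + 0.54²·4.13² + 2·0.65·0.46·0.54·1.055·4.13 = 6.6163 (%²).
σ_p = √6.6163 = 2.572%.
VaR = 1.960 × 2.572% = 5.041%; on $75,000,000 that is $3,780,750.

$3,780,000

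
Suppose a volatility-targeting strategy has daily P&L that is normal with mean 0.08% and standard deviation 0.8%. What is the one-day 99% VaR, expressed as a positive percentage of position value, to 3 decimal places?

At 99% one-sided, z = 2.326.
VaR = −μ + z·σ = −(0.08%) + 2.326 × 0.8% = 1.781%.

1.781%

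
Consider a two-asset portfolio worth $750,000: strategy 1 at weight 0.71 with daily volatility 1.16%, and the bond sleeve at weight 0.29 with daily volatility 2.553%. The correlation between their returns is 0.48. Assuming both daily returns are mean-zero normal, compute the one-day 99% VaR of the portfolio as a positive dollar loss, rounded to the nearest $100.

σ_p² = 0.71²·1.16² + 0.29²·2.553² + 2·0.48·0.71·0.29·1.16·2.553 = 1.8118 (%²).
σ_p = √1.8118 = 1.346%.
At 99%, z = 2.326.
VaR = 2.326 × 1.346% = 3.131%; on $750,000 that is $23,482.

$23,500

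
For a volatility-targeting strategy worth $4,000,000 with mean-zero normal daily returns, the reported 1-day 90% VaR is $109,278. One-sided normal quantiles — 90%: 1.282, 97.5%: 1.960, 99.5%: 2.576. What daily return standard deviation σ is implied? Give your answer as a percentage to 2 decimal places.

2.13%

VaR as a fraction: $109,278 / $4,000,000 = 2.732%.
σ = VaR / z = 2.732% / 1.282 = 2.131%.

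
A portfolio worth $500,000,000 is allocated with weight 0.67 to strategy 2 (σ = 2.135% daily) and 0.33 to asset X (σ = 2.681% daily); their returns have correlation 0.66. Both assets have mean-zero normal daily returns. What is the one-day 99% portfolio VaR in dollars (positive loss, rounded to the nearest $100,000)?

σ_p² = 0.67²·2.135² + 0.33²·2.681² + 2·0.66·0.67·0.33·2.135·2.681 = 4.4995 (%²).
σ_p = √4.4995 = 2.121%.
At 99%, z = 2.326.
VaR = 2.326 × 2.121% = 4.933%; on $500,000,000 that is $24,665,000.

$24,700,000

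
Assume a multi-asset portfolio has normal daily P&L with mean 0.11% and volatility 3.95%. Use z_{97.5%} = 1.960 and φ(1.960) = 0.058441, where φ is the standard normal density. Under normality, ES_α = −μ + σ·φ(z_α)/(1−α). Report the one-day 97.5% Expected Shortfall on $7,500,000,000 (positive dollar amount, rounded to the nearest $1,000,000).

$684,000,000

Tail multiplier: φ(z)/(1−α) = 0.058441 / 0.025 = 2.338.
ES = −(0.11%) + 3.95% × 2.338 = 9.125%.
On $7,500,000,000: 0.09125 × $7,500,000,000 = $684,375,000.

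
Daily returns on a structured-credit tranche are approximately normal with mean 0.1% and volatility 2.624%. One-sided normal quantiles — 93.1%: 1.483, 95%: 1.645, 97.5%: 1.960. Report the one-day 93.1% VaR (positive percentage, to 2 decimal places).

3.79%

VaR = −μ + z·σ = −(0.1%) + 1.483 × 2.624% = 3.791%.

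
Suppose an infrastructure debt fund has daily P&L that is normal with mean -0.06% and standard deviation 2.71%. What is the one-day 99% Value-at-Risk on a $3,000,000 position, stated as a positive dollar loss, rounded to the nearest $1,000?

At 99% one-sided, z = 2.326.
VaR = −μ + z·σ = −(-0.06%) + 2.326 × 2.71% = 6.363%.
On $3,000,000: 0.06363 × $3,000,000 = $190,890.

$191,000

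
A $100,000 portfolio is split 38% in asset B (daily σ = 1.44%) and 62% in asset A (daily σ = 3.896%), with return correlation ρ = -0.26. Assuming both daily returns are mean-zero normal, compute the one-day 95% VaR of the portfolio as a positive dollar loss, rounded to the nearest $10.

σ_p² = 0.38²·1.44² + 0.62²·3.896² + 2·-0.26·0.38·0.62·1.44·3.896 = 5.4468 (%²).
σ_p = √5.4468 = 2.334%.
At 95%, z = 1.645.
VaR = 1.645 × 2.334% = 3.839%; on $100,000 that is $3,839.

$3,840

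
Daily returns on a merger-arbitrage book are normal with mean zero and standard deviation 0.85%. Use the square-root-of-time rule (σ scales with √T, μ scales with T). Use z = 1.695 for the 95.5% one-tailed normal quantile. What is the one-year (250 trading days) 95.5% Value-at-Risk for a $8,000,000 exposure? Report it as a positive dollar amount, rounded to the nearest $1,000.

σ_{250d} = 0.85% × √250 = 13.440%.
VaR = 1.695 × 13.440% = 22.781%.
On $8,000,000: 0.22781 × $8,000,000 = $1,822,480.

$1,822,000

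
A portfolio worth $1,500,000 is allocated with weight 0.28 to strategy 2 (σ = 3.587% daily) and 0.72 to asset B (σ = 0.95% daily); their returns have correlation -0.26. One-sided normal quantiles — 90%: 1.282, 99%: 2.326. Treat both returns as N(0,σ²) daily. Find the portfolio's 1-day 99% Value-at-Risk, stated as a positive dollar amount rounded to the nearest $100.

$36,900

σ_p² = 0.28²·3.587² + 0.72²·0.95² + 2·-0.26·0.28·0.72·3.587·0.95 = 1.1194 (%²).
σ_p = √1.1194 = 1.058%.
VaR = 2.326 × 1.058% = 2.461%; on $1,500,000 that is $36,915.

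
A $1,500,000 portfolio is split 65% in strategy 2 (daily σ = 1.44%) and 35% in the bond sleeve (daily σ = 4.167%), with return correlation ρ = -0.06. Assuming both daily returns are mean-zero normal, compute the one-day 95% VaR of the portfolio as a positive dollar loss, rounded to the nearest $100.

σ_p² = 0.65²·1.44² + 0.35²·4.167² + 2·-0.06·0.65·0.35·1.44·4.167 = 2.8394 (%²).
σ_p = √2.8394 = 1.685%.
At 95%, z = 1.645.
VaR = 1.645 × 1.685% = 2.772%; on $1,500,000 that is $41,580.

$41,600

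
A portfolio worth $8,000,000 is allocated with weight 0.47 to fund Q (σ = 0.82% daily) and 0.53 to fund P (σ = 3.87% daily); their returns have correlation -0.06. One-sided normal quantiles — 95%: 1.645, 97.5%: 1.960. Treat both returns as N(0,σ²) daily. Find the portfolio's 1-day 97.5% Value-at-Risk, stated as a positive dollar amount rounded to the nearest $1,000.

$324,000

σ_p² = 0.47²·0.82² + 0.53²·3.87² + 2·-0.06·0.47·0.53·0.82·3.87 = 4.2607 (%²).
σ_p = √4.2607 = 2.064%.
VaR = 1.960 × 2.064% = 4.045%; on $8,000,000 that is $323,600.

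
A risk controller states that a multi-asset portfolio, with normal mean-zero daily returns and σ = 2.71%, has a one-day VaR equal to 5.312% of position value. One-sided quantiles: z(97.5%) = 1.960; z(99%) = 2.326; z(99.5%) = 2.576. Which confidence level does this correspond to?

Implied z = VaR/σ = 5.312 / 2.71 = 1.960.
This matches z(97.5%) = 1.960.

97.5%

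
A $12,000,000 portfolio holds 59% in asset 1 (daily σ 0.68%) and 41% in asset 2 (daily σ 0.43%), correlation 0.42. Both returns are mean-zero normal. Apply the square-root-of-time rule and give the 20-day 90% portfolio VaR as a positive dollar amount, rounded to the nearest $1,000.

σ_p = √(0.59²·0.68² + 0.41²·0.43² + 2·0.42·0.59·0.41·0.68·0.43) = 0.501%.
σ_{20d} = 0.501% × √20 = 2.241%.
z(90%) = 1.282.
VaR = 1.282 × 2.241% = 2.873%; on $12,000,000 that is $344,760.

$345,000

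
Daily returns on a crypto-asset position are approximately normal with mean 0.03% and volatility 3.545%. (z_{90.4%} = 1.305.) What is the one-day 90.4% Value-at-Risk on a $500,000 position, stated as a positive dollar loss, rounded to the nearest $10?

$22,980

VaR = −μ + z·σ = −(0.03%) + 1.305 × 3.545% = 4.596%.
On $500,000: 0.04596 × $500,000 = $22,980.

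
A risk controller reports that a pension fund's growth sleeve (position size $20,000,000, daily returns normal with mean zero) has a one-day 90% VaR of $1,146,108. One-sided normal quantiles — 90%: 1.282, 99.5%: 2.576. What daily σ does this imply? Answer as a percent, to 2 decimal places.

4.47%

VaR as a fraction: $1,146,108 / $20,000,000 = 5.731%.
σ = VaR / z = 5.731% / 1.282 = 4.470%.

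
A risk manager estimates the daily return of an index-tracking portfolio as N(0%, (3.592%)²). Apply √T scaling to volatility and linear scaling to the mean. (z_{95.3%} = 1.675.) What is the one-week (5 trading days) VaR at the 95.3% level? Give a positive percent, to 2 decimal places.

13.45%

σ_{5d} = 3.592% × √5 = 8.032%.
VaR = 1.675 × 8.032% = 13.454%.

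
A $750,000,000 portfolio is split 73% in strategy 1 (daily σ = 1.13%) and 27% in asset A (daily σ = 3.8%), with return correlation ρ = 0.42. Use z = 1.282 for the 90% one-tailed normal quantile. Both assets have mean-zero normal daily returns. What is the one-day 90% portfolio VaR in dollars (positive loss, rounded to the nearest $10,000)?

$15,030,000

σ_p² = 0.73²·1.13² + 0.27²·3.8² + 2·0.42·0.73·0.27·1.13·3.8 = 2.4441 (%²).
σ_p = √2.4441 = 1.563%.
VaR = 1.282 × 1.563% = 2.004%; on $750,000,000 that is $15,030,000.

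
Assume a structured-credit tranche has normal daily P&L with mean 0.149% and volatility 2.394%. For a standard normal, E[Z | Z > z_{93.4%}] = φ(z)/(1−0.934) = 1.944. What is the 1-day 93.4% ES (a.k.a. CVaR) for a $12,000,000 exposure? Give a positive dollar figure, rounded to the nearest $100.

$540,600

ES = −(0.149%) + 2.394% × 1.944 = 4.505%.
On $12,000,000: 0.04505 × $12,000,000 = $540,600.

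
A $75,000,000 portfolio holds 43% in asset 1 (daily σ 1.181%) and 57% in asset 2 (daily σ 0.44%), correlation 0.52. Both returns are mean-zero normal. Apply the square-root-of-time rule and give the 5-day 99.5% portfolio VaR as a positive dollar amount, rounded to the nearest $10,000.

σ_p = √(0.43²·1.181² + 0.57²·0.44² + 2·0.52·0.43·0.57·1.181·0.44) = 0.673%.
σ_{5d} = 0.673% × √5 = 1.505%.
z(99.5%) = 2.576.
VaR = 2.576 × 1.505% = 3.877%; on $75,000,000 that is $2,907,750.

$2,910,000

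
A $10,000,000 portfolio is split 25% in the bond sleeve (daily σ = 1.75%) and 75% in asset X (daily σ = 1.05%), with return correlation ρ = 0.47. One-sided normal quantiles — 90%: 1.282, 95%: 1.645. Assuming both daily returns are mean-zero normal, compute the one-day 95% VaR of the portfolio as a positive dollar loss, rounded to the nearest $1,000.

σ_p² = 0.25²·1.75² + 0.75²·1.05² + 2·0.47·0.25·0.75·1.75·1.05 = 1.1354 (%²).
σ_p = √1.1354 = 1.066%.
VaR = 1.645 × 1.066% = 1.754%; on $10,000,000 that is $175,400.

$175,000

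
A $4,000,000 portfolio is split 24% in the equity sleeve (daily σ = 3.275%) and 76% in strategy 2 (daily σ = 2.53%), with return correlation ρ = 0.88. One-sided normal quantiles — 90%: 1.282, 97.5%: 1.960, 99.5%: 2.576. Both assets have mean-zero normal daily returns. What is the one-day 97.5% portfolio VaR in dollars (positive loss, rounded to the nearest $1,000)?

σ_p² = 0.24²·3.275² + 0.76²·2.53² + 2·0.88·0.24·0.76·3.275·2.53 = 6.9749 (%²).
σ_p = √6.9749 = 2.641%.
VaR = 1.960 × 2.641% = 5.176%; on $4,000,000 that is $207,040.

$207,000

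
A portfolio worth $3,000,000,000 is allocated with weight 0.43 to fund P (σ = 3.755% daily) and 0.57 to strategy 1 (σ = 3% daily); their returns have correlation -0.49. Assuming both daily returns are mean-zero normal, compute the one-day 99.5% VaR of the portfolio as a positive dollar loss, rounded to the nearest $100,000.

σ_p² = 0.43²·3.755² + 0.57²·3² + 2·-0.49·0.43·0.57·3.755·3 = 2.8254 (%²).
σ_p = √2.8254 = 1.681%.
At 99.5%, z = 2.576.
VaR = 2.576 × 1.681% = 4.330%; on $3,000,000,000 that is $129,900,000.

$129,900,000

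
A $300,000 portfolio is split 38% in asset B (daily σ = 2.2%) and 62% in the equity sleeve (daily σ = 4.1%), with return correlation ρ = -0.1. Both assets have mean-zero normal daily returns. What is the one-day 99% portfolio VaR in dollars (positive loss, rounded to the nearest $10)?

σ_p² = 0.38²·2.2² + 0.62²·4.1² + 2·-0.1·0.38·0.62·2.2·4.1 = 6.7356 (%²).
σ_p = √6.7356 = 2.595%.
At 99%, z = 2.326.
VaR = 2.326 × 2.595% = 6.036%; on $300,000 that is $18,108.

$18,110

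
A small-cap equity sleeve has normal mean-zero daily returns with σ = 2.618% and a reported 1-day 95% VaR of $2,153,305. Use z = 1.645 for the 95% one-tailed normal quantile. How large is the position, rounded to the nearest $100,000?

$50,000,000

VaR as a fraction of value: z·σ = 1.645 × 2.618% = 4.30661%.
Position = $2,153,305 / 0.0430661 = $50,000,000.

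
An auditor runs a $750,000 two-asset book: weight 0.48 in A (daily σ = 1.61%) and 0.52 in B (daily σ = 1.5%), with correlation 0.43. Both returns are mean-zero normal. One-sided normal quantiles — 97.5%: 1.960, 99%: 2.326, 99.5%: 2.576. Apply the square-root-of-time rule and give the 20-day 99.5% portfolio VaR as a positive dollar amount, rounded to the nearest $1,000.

$113,000

σ_p = √(0.48²·1.61² + 0.52²·1.5² + 2·0.43·0.48·0.52·1.61·1.5) = 1.313%.
σ_{20d} = 1.313% × √20 = 5.872%.
VaR = 2.576 × 5.872% = 15.126%; on $750,000 that is $113,445.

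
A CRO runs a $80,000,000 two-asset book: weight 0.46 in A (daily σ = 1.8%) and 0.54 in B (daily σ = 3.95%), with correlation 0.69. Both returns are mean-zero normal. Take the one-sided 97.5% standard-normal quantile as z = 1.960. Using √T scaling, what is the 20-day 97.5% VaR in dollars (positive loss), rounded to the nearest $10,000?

$19,420,000

σ_p = √(0.46²·1.8² + 0.54²·3.95² + 2·0.69·0.46·0.54·1.8·3.95) = 2.770%.
σ_{20d} = 2.770% × √20 = 12.388%.
VaR = 1.960 × 12.388% = 24.280%; on $80,000,000 that is $19,424,000.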